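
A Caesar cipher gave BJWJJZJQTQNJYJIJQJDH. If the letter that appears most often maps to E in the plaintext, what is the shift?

5

The most frequent ciphertext letter is J (appears 8 times).
J is position 9; E is position 4.
Shift = 5.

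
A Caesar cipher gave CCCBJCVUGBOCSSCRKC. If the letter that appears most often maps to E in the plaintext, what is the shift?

24

The most frequent ciphertext letter is C (appears 7 times).
C is position 2; E is position 4.
Shift = -2≡24.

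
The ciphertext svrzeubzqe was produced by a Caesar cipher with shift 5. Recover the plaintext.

nqmuzpwulz

s(18): 18−5=13 → n
v(21): 21−5=16 → q
r(17): 17−5=12 → m
z(25): 25−5=20 → u
e(4): 4−5=-1≡25 → z
u(20): 20−5=15 → p
b(1): 1−5=-4≡22 → w
z(25): 25−5=20 → u
q(16): 16−5=11 → l
e(4): 4−5=-1≡25 → z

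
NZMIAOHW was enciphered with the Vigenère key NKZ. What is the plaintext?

APNVQPUM

Repeat the key across the ciphertext: NKZNKZNK
N(13)−N(13): 0 → A
Z(25)−K(10): 15 → P
M(12)−Z(25): -13≡13 → N
I(8)−N(13): -5≡21 → V
A(0)−K(10): -10≡16 → Q
O(14)−Z(25): -11≡15 → P
H(7)−N(13): -6≡20 → U
W(22)−K(10): 12 → M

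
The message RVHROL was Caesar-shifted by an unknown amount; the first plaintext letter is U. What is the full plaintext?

UYKURO

From the crib: R(17)−U(20)=-3≡23, so the shift is 23.
Subtract 23 from each ciphertext letter:
R(17): 17−23=-6≡20 → U
V(21): 21−23=-2≡24 → Y
H(7): 7−23=-16≡10 → K
R(17): 17−23=-6≡20 → U
O(14): 14−23=-9≡17 → R
L(11): 11−23=-12≡14 → O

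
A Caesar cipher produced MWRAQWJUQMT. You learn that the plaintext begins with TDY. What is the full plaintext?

From the crib: M(12)−T(19)=-7≡19, so the shift is 19.
Subtract 19 from each ciphertext letter:
M(12): 12−19=-7≡19 → T
W(22): 22−19=3 → D
R(17): 17−19=-2≡24 → Y
A(0): 0−19=-19≡7 → H
Q(16): 16−19=-3≡23 → X
W(22): 22−19=3 → D
J(9): 9−19=-10≡16 → Q
U(20): 20−19=1 → B
Q(16): 16−19=-3≡23 → X
M(12): 12−19=-7≡19 → T
T(19): 19−19=0 → A

TDYHXDQBXTA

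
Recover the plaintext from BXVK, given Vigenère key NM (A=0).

Repeat the key across the ciphertext: NMNM
B(1)−N(13): -12≡14 → O
X(23)−M(12): 11 → L
V(21)−N(13): 8 → I
K(10)−M(12): -2≡24 → Y

OLIY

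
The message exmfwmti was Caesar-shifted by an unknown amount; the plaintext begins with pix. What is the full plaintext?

From the crib: e(4)−p(15)=-11≡15, so the shift is 15.
Subtract 15 from each ciphertext letter:
e(4): 4−15=-11≡15 → p
x(23): 23−15=8 → i
m(12): 12−15=-3≡23 → x
f(5): 5−15=-10≡16 → q
w(22): 22−15=7 → h
m(12): 12−15=-3≡23 → x
t(19): 19−15=4 → e
i(8): 8−15=-7≡19 → t

pixqhxet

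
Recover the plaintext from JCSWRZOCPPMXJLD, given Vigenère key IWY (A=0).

Repeat the key across the ciphertext: IWYIWYIWYIWYIWY
J(9)−I(8): 1 → B
C(2)−W(22): -20≡6 → G
S(18)−Y(24): -6≡20 → U
W(22)−I(8): 14 → O
R(17)−W(22): -5≡21 → V
Z(25)−Y(24): 1 → B
O(14)−I(8): 6 → G
C(2)−W(22): -20≡6 → G
P(15)−Y(24): -9≡17 → R
P(15)−I(8): 7 → H
M(12)−W(22): -10≡16 → Q
X(23)−Y(24): -1≡25 → Z
J(9)−I(8): 1 → B
L(11)−W(22): -11≡15 → P
D(3)−Y(24): -21≡5 → F

BGUOVBGGRHQZBPF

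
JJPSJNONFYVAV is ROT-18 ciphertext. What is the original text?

RRXARVWVNGDID

J(9): 9−18=-9≡17 → R
J(9): 9−18=-9≡17 → R
P(15): 15−18=-3≡23 → X
S(18): 18−18=0 → A
J(9): 9−18=-9≡17 → R
N(13): 13−18=-5≡21 → V
O(14): 14−18=-4≡22 → W
N(13): 13−18=-5≡21 → V
F(5): 5−18=-13≡13 → N
Y(24): 24−18=6 → G
V(21): 21−18=3 → D
A(0): 0−18=-18≡8 → I
V(21): 21−18=3 → D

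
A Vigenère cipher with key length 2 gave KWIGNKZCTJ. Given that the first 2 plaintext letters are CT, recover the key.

ID

Subtract each crib letter from the matching ciphertext letter (mod 26):
K(10)−C(2)=8 → I
W(22)−T(19)=3 → D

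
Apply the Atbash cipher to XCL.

CXO

X(23) → C(2)
C(2) → X(23)
L(11) → O(14)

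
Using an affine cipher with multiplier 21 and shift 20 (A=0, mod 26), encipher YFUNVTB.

EVYHTDP

Y(24): 21·24+20=524≡4 → E
F(5): 21·5+20=125≡21 → V
U(20): 21·20+20=440≡24 → Y
N(13): 21·13+20=293≡7 → H
V(21): 21·21+20=461≡19 → T
T(19): 21·19+20=419≡3 → D
B(1): 21·1+20=41≡15 → P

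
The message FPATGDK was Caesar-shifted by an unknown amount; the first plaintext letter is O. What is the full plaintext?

From the crib: F(5)−O(14)=-9≡17, so the shift is 17.
Subtract 17 from each ciphertext letter:
F(5): 5−17=-12≡14 → O
P(15): 15−17=-2≡24 → Y
A(0): 0−17=-17≡9 → J
T(19): 19−17=2 → C
G(6): 6−17=-11≡15 → P
D(3): 3−17=-14≡12 → M
K(10): 10−17=-7≡19 → T

OYJCPMT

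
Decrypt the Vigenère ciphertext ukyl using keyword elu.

Repeat the key across the ciphertext: elue
u(20)−e(4): 16 → q
k(10)−l(11): -1≡25 → z
y(24)−u(20): 4 → e
l(11)−e(4): 7 → h

qzeh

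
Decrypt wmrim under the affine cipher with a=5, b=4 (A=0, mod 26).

The inverse of 5 mod 26 is 21, since 5·21=105≡1. Apply D(y)=21·(y−4) mod 26:
w(22): 21·(22−4)=378≡14 → o
m(12): 21·(12−4)=168≡12 → m
r(17): 21·(17−4)=273≡13 → n
i(8): 21·(8−4)=84≡6 → g
m(12): 21·(12−4)=168≡12 → m

omngm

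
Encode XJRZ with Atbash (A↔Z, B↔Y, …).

X(23) → C(2)
J(9) → Q(16)
R(17) → I(8)
Z(25) → A(0)

CQIA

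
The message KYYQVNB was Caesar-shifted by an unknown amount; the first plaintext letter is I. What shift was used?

2

From the crib: K(10)−I(8)=2, so the shift is 2.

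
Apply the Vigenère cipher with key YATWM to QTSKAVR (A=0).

OTLGMTR

Repeat the key across the message: YATWMYA
Q(16)+Y(24): 40≡14 → O
T(19)+A(0): 19 → T
S(18)+T(19): 37≡11 → L
K(10)+W(22): 32≡6 → G
A(0)+M(12): 12 → M
V(21)+Y(24): 45≡19 → T
R(17)+A(0): 17 → R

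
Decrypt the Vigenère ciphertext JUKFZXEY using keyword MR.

XDYONGSH

Repeat the key across the ciphertext: MRMRMRMR
J(9)−M(12): -3≡23 → X
U(20)−R(17): 3 → D
K(10)−M(12): -2≡24 → Y
F(5)−R(17): -12≡14 → O
Z(25)−M(12): 13 → N
X(23)−R(17): 6 → G
E(4)−M(12): -8≡18 → S
Y(24)−R(17): 7 → H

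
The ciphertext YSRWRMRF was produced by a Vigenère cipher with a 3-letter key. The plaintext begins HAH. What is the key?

Subtract each crib letter from the matching ciphertext letter (mod 26):
Y(24)−H(7)=17 → R
S(18)−A(0)=18 → S
R(17)−H(7)=10 → K

RSK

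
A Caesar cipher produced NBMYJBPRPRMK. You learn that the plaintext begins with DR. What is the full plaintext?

From the crib: N(13)−D(3)=10, so the shift is 10.
Subtract 10 from each ciphertext letter:
N(13): 13−10=3 → D
B(1): 1−10=-9≡17 → R
M(12): 12−10=2 → C
Y(24): 24−10=14 → O
J(9): 9−10=-1≡25 → Z
B(1): 1−10=-9≡17 → R
P(15): 15−10=5 → F
R(17): 17−10=7 → H
P(15): 15−10=5 → F
R(17): 17−10=7 → H
M(12): 12−10=2 → C
K(10): 10−10=0 → A

DRCOZRFHFHCA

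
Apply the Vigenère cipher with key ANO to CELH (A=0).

Repeat the key across the message: ANOA
C(2)+A(0): 2 → C
E(4)+N(13): 17 → R
L(11)+O(14): 25 → Z
H(7)+A(0): 7 → H

CRZH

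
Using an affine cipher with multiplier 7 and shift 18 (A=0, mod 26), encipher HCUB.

PGCZ

H(7): 7·7+18=67≡15 → P
C(2): 7·2+18=32≡6 → G
U(20): 7·20+18=158≡2 → C
B(1): 7·1+18=25 → Z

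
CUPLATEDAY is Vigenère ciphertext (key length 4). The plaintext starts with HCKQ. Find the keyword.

VSFV

Subtract each crib letter from the matching ciphertext letter (mod 26):
C(2)−H(7)=-5≡21 → V
U(20)−C(2)=18 → S
P(15)−K(10)=5 → F
L(11)−Q(16)=-5≡21 → V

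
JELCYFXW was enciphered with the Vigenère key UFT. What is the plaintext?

PZSITMDR

Repeat the key across the ciphertext: UFTUFTUF
J(9)−U(20): -11≡15 → P
E(4)−F(5): -1≡25 → Z
L(11)−T(19): -8≡18 → S
C(2)−U(20): -18≡8 → I
Y(24)−F(5): 19 → T
F(5)−T(19): -14≡12 → M
X(23)−U(20): 3 → D
W(22)−F(5): 17 → R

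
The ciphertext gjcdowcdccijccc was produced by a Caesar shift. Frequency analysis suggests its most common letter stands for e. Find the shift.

24

The most frequent ciphertext letter is c (appears 7 times).
c is position 2; e is position 4.
Shift = -2≡24.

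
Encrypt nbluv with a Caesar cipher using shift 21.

n(13): 13+21=34≡8 → i
b(1): 1+21=22 → w
l(11): 11+21=32≡6 → g
u(20): 20+21=41≡15 → p
v(21): 21+21=42≡16 → q

iwgpq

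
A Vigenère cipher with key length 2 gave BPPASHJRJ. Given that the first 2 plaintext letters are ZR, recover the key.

CY

Subtract each crib letter from the matching ciphertext letter (mod 26):
B(1)−Z(25)=-24≡2 → C
P(15)−R(17)=-2≡24 → Y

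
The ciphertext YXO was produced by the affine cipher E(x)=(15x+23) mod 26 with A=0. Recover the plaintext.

HAP

The inverse of 15 mod 26 is 7, since 15·7=105≡1. Apply D(y)=7·(y−23) mod 26:
Y(24): 7·(24−23)=7 → H
X(23): 7·(23−23)=0 → A
O(14): 7·(14−23)=-63≡15 → P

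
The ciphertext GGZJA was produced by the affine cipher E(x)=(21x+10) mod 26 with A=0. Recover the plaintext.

GGXVC

The inverse of 21 mod 26 is 5, since 21·5=105≡1. Apply D(y)=5·(y−10) mod 26:
G(6): 5·(6−10)=-20≡6 → G
G(6): 5·(6−10)=-20≡6 → G
Z(25): 5·(25−10)=75≡23 → X
J(9): 5·(9−10)=-5≡21 → V
A(0): 5·(0−10)=-50≡2 → C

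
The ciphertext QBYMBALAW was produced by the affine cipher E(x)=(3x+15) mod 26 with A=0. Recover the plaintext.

JEDZEVQVL

The inverse of 3 mod 26 is 9, since 3·9=27≡1. Apply D(y)=9·(y−15) mod 26:
Q(16): 9·(16−15)=9 → J
B(1): 9·(1−15)=-126≡4 → E
Y(24): 9·(24−15)=81≡3 → D
M(12): 9·(12−15)=-27≡25 → Z
B(1): 9·(1−15)=-126≡4 → E
A(0): 9·(0−15)=-135≡21 → V
L(11): 9·(11−15)=-36≡16 → Q
A(0): 9·(0−15)=-135≡21 → V
W(22): 9·(22−15)=63≡11 → L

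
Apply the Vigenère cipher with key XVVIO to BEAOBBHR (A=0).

Repeat the key across the message: XVVIOXVV
B(1)+X(23): 24 → Y
E(4)+V(21): 25 → Z
A(0)+V(21): 21 → V
O(14)+I(8): 22 → W
B(1)+O(14): 15 → P
B(1)+X(23): 24 → Y
H(7)+V(21): 28≡2 → C
R(17)+V(21): 38≡12 → M

YZVWPYCM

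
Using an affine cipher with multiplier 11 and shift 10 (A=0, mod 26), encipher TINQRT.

T(19): 11·19+10=219≡11 → L
I(8): 11·8+10=98≡20 → U
N(13): 11·13+10=153≡23 → X
Q(16): 11·16+10=186≡4 → E
R(17): 11·17+10=197≡15 → P
T(19): 11·19+10=219≡11 → L

LUXEPL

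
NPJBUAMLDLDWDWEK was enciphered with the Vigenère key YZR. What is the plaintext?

PQSDVJOMMNEFFXNM

Repeat the key across the ciphertext: YZRYZRYZRYZRYZRY
N(13)−Y(24): -11≡15 → P
P(15)−Z(25): -10≡16 → Q
J(9)−R(17): -8≡18 → S
B(1)−Y(24): -23≡3 → D
U(20)−Z(25): -5≡21 → V
A(0)−R(17): -17≡9 → J
M(12)−Y(24): -12≡14 → O
L(11)−Z(25): -14≡12 → M
D(3)−R(17): -14≡12 → M
L(11)−Y(24): -13≡13 → N
D(3)−Z(25): -22≡4 → E
W(22)−R(17): 5 → F
D(3)−Y(24): -21≡5 → F
W(22)−Z(25): -3≡23 → X
E(4)−R(17): -13≡13 → N
K(10)−Y(24): -14≡12 → M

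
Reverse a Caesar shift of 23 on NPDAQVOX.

N(13): 13−23=-10≡16 → Q
P(15): 15−23=-8≡18 → S
D(3): 3−23=-20≡6 → G
A(0): 0−23=-23≡3 → D
Q(16): 16−23=-7≡19 → T
V(21): 21−23=-2≡24 → Y
O(14): 14−23=-9≡17 → R
X(23): 23−23=0 → A

QSGDTYRA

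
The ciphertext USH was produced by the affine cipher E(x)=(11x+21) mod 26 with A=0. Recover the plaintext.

HVU

The inverse of 11 mod 26 is 19, since 11·19=209≡1. Apply D(y)=19·(y−21) mod 26:
U(20): 19·(20−21)=-19≡7 → H
S(18): 19·(18−21)=-57≡21 → V
H(7): 19·(7−21)=-266≡20 → U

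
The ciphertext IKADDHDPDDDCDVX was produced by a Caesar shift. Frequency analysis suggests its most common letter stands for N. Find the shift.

The most frequent ciphertext letter is D (appears 7 times).
D is position 3; N is position 13.
Shift = -10≡16.

16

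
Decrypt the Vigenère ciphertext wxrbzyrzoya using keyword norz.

Repeat the key across the ciphertext: norznorznor
w(22)−n(13): 9 → j
x(23)−o(14): 9 → j
r(17)−r(17): 0 → a
b(1)−z(25): -24≡2 → c
z(25)−n(13): 12 → m
y(24)−o(14): 10 → k
r(17)−r(17): 0 → a
z(25)−z(25): 0 → a
o(14)−n(13): 1 → b
y(24)−o(14): 10 → k
a(0)−r(17): -17≡9 → j

jjacmkaabkj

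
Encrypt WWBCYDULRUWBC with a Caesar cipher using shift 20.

QQVWSXOFLOQVW

W(22): 22+20=42≡16 → Q
W(22): 22+20=42≡16 → Q
B(1): 1+20=21 → V
C(2): 2+20=22 → W
Y(24): 24+20=44≡18 → S
D(3): 3+20=23 → X
U(20): 20+20=40≡14 → O
L(11): 11+20=31≡5 → F
R(17): 17+20=37≡11 → L
U(20): 20+20=40≡14 → O
W(22): 22+20=42≡16 → Q
B(1): 1+20=21 → V
C(2): 2+20=22 → W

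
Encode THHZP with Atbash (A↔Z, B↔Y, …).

GSSAK

T(19) → G(6)
H(7) → S(18)
H(7) → S(18)
Z(25) → A(0)
P(15) → K(10)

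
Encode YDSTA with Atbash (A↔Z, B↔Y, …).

Y(24) → B(1)
D(3) → W(22)
S(18) → H(7)
T(19) → G(6)
A(0) → Z(25)

BWHGZ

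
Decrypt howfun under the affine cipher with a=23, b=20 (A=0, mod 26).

The inverse of 23 mod 26 is 17, since 23·17=391≡1. Apply D(y)=17·(y−20) mod 26:
h(7): 17·(7−20)=-221≡13 → n
o(14): 17·(14−20)=-102≡2 → c
w(22): 17·(22−20)=34≡8 → i
f(5): 17·(5−20)=-255≡5 → f
u(20): 17·(20−20)=0 → a
n(13): 17·(13−20)=-119≡11 → l

ncifal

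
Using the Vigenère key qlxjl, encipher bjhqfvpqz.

Repeat the key across the message: qlxjlqlxj
b(1)+q(16): 17 → r
j(9)+l(11): 20 → u
h(7)+x(23): 30≡4 → e
q(16)+j(9): 25 → z
f(5)+l(11): 16 → q
v(21)+q(16): 37≡11 → l
p(15)+l(11): 26≡0 → a
q(16)+x(23): 39≡13 → n
z(25)+j(9): 34≡8 → i

ruezqlani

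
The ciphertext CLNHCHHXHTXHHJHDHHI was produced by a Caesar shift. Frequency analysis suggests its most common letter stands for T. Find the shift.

The most frequent ciphertext letter is H (appears 9 times).
H is position 7; T is position 19.
Shift = -12≡14.

14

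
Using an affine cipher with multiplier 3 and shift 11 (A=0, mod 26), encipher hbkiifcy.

h(7): 3·7+11=32≡6 → g
b(1): 3·1+11=14 → o
k(10): 3·10+11=41≡15 → p
i(8): 3·8+11=35≡9 → j
i(8): 3·8+11=35≡9 → j
f(5): 3·5+11=26≡0 → a
c(2): 3·2+11=17 → r
y(24): 3·24+11=83≡5 → f

gopjjarf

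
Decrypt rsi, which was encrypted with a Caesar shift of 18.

zaq

r(17): 17−18=-1≡25 → z
s(18): 18−18=0 → a
i(8): 8−18=-10≡16 → q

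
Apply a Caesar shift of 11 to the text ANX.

LYI

A(0): 0+11=11 → L
N(13): 13+11=24 → Y
X(23): 23+11=34≡8 → I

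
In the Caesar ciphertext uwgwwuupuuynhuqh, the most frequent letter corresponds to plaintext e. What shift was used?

16

The most frequent ciphertext letter is u (appears 6 times).
u is position 20; e is position 4.
Shift = 16.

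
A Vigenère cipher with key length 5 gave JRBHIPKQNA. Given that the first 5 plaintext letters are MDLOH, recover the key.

XOQTB

Subtract each crib letter from the matching ciphertext letter (mod 26):
J(9)−M(12)=-3≡23 → X
R(17)−D(3)=14 → O
B(1)−L(11)=-10≡16 → Q
H(7)−O(14)=-7≡19 → T
I(8)−H(7)=1 → B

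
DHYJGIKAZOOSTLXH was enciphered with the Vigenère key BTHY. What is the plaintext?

CORLFPDCYVHUSSQJ

Repeat the key across the ciphertext: BTHYBTHYBTHYBTHY
D(3)−B(1): 2 → C
H(7)−T(19): -12≡14 → O
Y(24)−H(7): 17 → R
J(9)−Y(24): -15≡11 → L
G(6)−B(1): 5 → F
I(8)−T(19): -11≡15 → P
K(10)−H(7): 3 → D
A(0)−Y(24): -24≡2 → C
Z(25)−B(1): 24 → Y
O(14)−T(19): -5≡21 → V
O(14)−H(7): 7 → H
S(18)−Y(24): -6≡20 → U
T(19)−B(1): 18 → S
L(11)−T(19): -8≡18 → S
X(23)−H(7): 16 → Q
H(7)−Y(24): -17≡9 → J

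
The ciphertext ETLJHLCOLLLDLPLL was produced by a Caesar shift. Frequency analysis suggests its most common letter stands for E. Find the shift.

7

The most frequent ciphertext letter is L (appears 8 times).
L is position 11; E is position 4.
Shift = 7.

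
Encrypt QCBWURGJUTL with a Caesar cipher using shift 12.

CONIGDSVGFX

Q(16): 16+12=28≡2 → C
C(2): 2+12=14 → O
B(1): 1+12=13 → N
W(22): 22+12=34≡8 → I
U(20): 20+12=32≡6 → G
R(17): 17+12=29≡3 → D
G(6): 6+12=18 → S
J(9): 9+12=21 → V
U(20): 20+12=32≡6 → G
T(19): 19+12=31≡5 → F
L(11): 11+12=23 → X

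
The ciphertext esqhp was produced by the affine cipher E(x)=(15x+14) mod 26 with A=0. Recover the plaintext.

The inverse of 15 mod 26 is 7, since 15·7=105≡1. Apply D(y)=7·(y−14) mod 26:
e(4): 7·(4−14)=-70≡8 → i
s(18): 7·(18−14)=28≡2 → c
q(16): 7·(16−14)=14 → o
h(7): 7·(7−14)=-49≡3 → d
p(15): 7·(15−14)=7 → h

icodh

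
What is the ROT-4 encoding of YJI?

CNM

Y(24): 24+4=28≡2 → C
J(9): 9+4=13 → N
I(8): 8+4=12 → M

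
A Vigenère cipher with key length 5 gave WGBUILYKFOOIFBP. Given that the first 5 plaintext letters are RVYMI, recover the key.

Subtract each crib letter from the matching ciphertext letter (mod 26):
W(22)−R(17)=5 → F
G(6)−V(21)=-15≡11 → L
B(1)−Y(24)=-23≡3 → D
U(20)−M(12)=8 → I
I(8)−I(8)=0 → A

FLDIA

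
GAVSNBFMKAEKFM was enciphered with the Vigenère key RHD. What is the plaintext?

Repeat the key across the ciphertext: RHDRHDRHDRHDRH
G(6)−R(17): -11≡15 → P
A(0)−H(7): -7≡19 → T
V(21)−D(3): 18 → S
S(18)−R(17): 1 → B
N(13)−H(7): 6 → G
B(1)−D(3): -2≡24 → Y
F(5)−R(17): -12≡14 → O
M(12)−H(7): 5 → F
K(10)−D(3): 7 → H
A(0)−R(17): -17≡9 → J
E(4)−H(7): -3≡23 → X
K(10)−D(3): 7 → H
F(5)−R(17): -12≡14 → O
M(12)−H(7): 5 → F

PTSBGYOFHJXHOF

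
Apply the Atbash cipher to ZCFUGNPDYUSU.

AXUFTMKWBFHF

Z(25) → A(0)
C(2) → X(23)
F(5) → U(20)
U(20) → F(5)
G(6) → T(19)
N(13) → M(12)
P(15) → K(10)
D(3) → W(22)
Y(24) → B(1)
U(20) → F(5)
S(18) → H(7)
U(20) → F(5)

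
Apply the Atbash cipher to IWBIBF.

RDYRYU

I(8) → R(17)
W(22) → D(3)
B(1) → Y(24)
I(8) → R(17)
B(1) → Y(24)
F(5) → U(20)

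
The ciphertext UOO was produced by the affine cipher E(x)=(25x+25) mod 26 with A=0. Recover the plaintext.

The inverse of 25 mod 26 is 25, since 25·25=625≡1. Apply D(y)=25·(y−25) mod 26:
U(20): 25·(20−25)=-125≡5 → F
O(14): 25·(14−25)=-275≡11 → L
O(14): 25·(14−25)=-275≡11 → L

FLL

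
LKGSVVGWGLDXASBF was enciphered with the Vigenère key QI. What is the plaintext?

Repeat the key across the ciphertext: QIQIQIQIQIQIQIQI
L(11)−Q(16): -5≡21 → V
K(10)−I(8): 2 → C
G(6)−Q(16): -10≡16 → Q
S(18)−I(8): 10 → K
V(21)−Q(16): 5 → F
V(21)−I(8): 13 → N
G(6)−Q(16): -10≡16 → Q
W(22)−I(8): 14 → O
G(6)−Q(16): -10≡16 → Q
L(11)−I(8): 3 → D
D(3)−Q(16): -13≡13 → N
X(23)−I(8): 15 → P
A(0)−Q(16): -16≡10 → K
S(18)−I(8): 10 → K
B(1)−Q(16): -15≡11 → L
F(5)−I(8): -3≡23 → X

VCQKFNQOQDNPKKLX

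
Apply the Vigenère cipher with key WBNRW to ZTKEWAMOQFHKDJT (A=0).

Repeat the key across the message: WBNRWWBNRWWBNRW
Z(25)+W(22): 47≡21 → V
T(19)+B(1): 20 → U
K(10)+N(13): 23 → X
E(4)+R(17): 21 → V
W(22)+W(22): 44≡18 → S
A(0)+W(22): 22 → W
M(12)+B(1): 13 → N
O(14)+N(13): 27≡1 → B
Q(16)+R(17): 33≡7 → H
F(5)+W(22): 27≡1 → B
H(7)+W(22): 29≡3 → D
K(10)+B(1): 11 → L
D(3)+N(13): 16 → Q
J(9)+R(17): 26≡0 → A
T(19)+W(22): 41≡15 → P

VUXVSWNBHBDLQAP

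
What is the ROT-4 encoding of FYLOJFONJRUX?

F(5): 5+4=9 → J
Y(24): 24+4=28≡2 → C
L(11): 11+4=15 → P
O(14): 14+4=18 → S
J(9): 9+4=13 → N
F(5): 5+4=9 → J
O(14): 14+4=18 → S
N(13): 13+4=17 → R
J(9): 9+4=13 → N
R(17): 17+4=21 → V
U(20): 20+4=24 → Y
X(23): 23+4=27≡1 → B

JCPSNJSRNVYB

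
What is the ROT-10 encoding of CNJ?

C(2): 2+10=12 → M
N(13): 13+10=23 → X
J(9): 9+10=19 → T

MXT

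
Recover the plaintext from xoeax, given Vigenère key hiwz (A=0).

Repeat the key across the ciphertext: hiwzh
x(23)−h(7): 16 → q
o(14)−i(8): 6 → g
e(4)−w(22): -18≡8 → i
a(0)−z(25): -25≡1 → b
x(23)−h(7): 16 → q

qgibq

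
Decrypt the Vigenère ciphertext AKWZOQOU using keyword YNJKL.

CXNPDSBL

Repeat the key across the ciphertext: YNJKLYNJ
A(0)−Y(24): -24≡2 → C
K(10)−N(13): -3≡23 → X
W(22)−J(9): 13 → N
Z(25)−K(10): 15 → P
O(14)−L(11): 3 → D
Q(16)−Y(24): -8≡18 → S
O(14)−N(13): 1 → B
U(20)−J(9): 11 → L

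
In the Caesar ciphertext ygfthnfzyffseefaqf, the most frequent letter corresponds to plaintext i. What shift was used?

The most frequent ciphertext letter is f (appears 6 times).
f is position 5; i is position 8.
Shift = -3≡23.

23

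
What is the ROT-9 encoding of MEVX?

VNEG

M(12): 12+9=21 → V
E(4): 4+9=13 → N
V(21): 21+9=30≡4 → E
X(23): 23+9=32≡6 → G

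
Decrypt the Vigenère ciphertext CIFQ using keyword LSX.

Repeat the key across the ciphertext: LSXL
C(2)−L(11): -9≡17 → R
I(8)−S(18): -10≡16 → Q
F(5)−X(23): -18≡8 → I
Q(16)−L(11): 5 → F

RQIF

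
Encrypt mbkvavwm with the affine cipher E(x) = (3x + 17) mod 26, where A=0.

buvcrcfb

m(12): 3·12+17=53≡1 → b
b(1): 3·1+17=20 → u
k(10): 3·10+17=47≡21 → v
v(21): 3·21+17=80≡2 → c
a(0): 3·0+17=17 → r
v(21): 3·21+17=80≡2 → c
w(22): 3·22+17=83≡5 → f
m(12): 3·12+17=53≡1 → b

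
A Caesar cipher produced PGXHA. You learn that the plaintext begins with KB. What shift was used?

5

From the crib: P(15)−K(10)=5, so the shift is 5.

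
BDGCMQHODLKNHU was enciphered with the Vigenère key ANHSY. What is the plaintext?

Repeat the key across the ciphertext: ANHSYANHSYANHS
B(1)−A(0): 1 → B
D(3)−N(13): -10≡16 → Q
G(6)−H(7): -1≡25 → Z
C(2)−S(18): -16≡10 → K
M(12)−Y(24): -12≡14 → O
Q(16)−A(0): 16 → Q
H(7)−N(13): -6≡20 → U
O(14)−H(7): 7 → H
D(3)−S(18): -15≡11 → L
L(11)−Y(24): -13≡13 → N
K(10)−A(0): 10 → K
N(13)−N(13): 0 → A
H(7)−H(7): 0 → A
U(20)−S(18): 2 → C

BQZKOQUHLNKAAC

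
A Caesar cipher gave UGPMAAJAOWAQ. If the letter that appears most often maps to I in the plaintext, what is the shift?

18

The most frequent ciphertext letter is A (appears 4 times).
A is position 0; I is position 8.
Shift = -8≡18.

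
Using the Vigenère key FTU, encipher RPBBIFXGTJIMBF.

WIVGBZCZNOBGGY

Repeat the key across the message: FTUFTUFTUFTUFT
R(17)+F(5): 22 → W
P(15)+T(19): 34≡8 → I
B(1)+U(20): 21 → V
B(1)+F(5): 6 → G
I(8)+T(19): 27≡1 → B
F(5)+U(20): 25 → Z
X(23)+F(5): 28≡2 → C
G(6)+T(19): 25 → Z
T(19)+U(20): 39≡13 → N
J(9)+F(5): 14 → O
I(8)+T(19): 27≡1 → B
M(12)+U(20): 32≡6 → G
B(1)+F(5): 6 → G
F(5)+T(19): 24 → Y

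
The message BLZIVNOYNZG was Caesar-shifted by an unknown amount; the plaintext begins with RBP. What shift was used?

From the crib: B(1)−R(17)=-16≡10, so the shift is 10.

10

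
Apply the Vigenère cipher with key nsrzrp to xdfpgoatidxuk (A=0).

Repeat the key across the message: nsrzrpnsrzrpn
x(23)+n(13): 36≡10 → k
d(3)+s(18): 21 → v
f(5)+r(17): 22 → w
p(15)+z(25): 40≡14 → o
g(6)+r(17): 23 → x
o(14)+p(15): 29≡3 → d
a(0)+n(13): 13 → n
t(19)+s(18): 37≡11 → l
i(8)+r(17): 25 → z
d(3)+z(25): 28≡2 → c
x(23)+r(17): 40≡14 → o
u(20)+p(15): 35≡9 → j
k(10)+n(13): 23 → x

kvwoxdnlzcojx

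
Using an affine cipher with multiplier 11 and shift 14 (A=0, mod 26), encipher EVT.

GLP

E(4): 11·4+14=58≡6 → G
V(21): 11·21+14=245≡11 → L
T(19): 11·19+14=223≡15 → P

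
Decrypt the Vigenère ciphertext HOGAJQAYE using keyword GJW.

Repeat the key across the ciphertext: GJWGJWGJW
H(7)−G(6): 1 → B
O(14)−J(9): 5 → F
G(6)−W(22): -16≡10 → K
A(0)−G(6): -6≡20 → U
J(9)−J(9): 0 → A
Q(16)−W(22): -6≡20 → U
A(0)−G(6): -6≡20 → U
Y(24)−J(9): 15 → P
E(4)−W(22): -18≡8 → I

BFKUAUUPI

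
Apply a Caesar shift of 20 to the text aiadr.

a(0): 0+20=20 → u
i(8): 8+20=28≡2 → c
a(0): 0+20=20 → u
d(3): 3+20=23 → x
r(17): 17+20=37≡11 → l

ucuxl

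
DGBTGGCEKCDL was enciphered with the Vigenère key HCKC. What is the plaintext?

Repeat the key across the ciphertext: HCKCHCKCHCKC
D(3)−H(7): -4≡22 → W
G(6)−C(2): 4 → E
B(1)−K(10): -9≡17 → R
T(19)−C(2): 17 → R
G(6)−H(7): -1≡25 → Z
G(6)−C(2): 4 → E
C(2)−K(10): -8≡18 → S
E(4)−C(2): 2 → C
K(10)−H(7): 3 → D
C(2)−C(2): 0 → A
D(3)−K(10): -7≡19 → T
L(11)−C(2): 9 → J

WERRZESCDATJ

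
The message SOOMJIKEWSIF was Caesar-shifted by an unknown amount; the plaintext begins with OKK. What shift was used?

From the crib: S(18)−O(14)=4, so the shift is 4.

4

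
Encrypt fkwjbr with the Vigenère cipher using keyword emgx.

Repeat the key across the message: emgxem
f(5)+e(4): 9 → j
k(10)+m(12): 22 → w
w(22)+g(6): 28≡2 → c
j(9)+x(23): 32≡6 → g
b(1)+e(4): 5 → f
r(17)+m(12): 29≡3 → d

jwcgfd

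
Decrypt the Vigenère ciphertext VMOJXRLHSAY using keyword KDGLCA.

Repeat the key across the ciphertext: KDGLCAKDGLC
V(21)−K(10): 11 → L
M(12)−D(3): 9 → J
O(14)−G(6): 8 → I
J(9)−L(11): -2≡24 → Y
X(23)−C(2): 21 → V
R(17)−A(0): 17 → R
L(11)−K(10): 1 → B
H(7)−D(3): 4 → E
S(18)−G(6): 12 → M
A(0)−L(11): -11≡15 → P
Y(24)−C(2): 22 → W

LJIYVRBEMPW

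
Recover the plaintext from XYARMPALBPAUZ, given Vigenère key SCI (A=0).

FWSZKHIJTXYMH

Repeat the key across the ciphertext: SCISCISCISCIS
X(23)−S(18): 5 → F
Y(24)−C(2): 22 → W
A(0)−I(8): -8≡18 → S
R(17)−S(18): -1≡25 → Z
M(12)−C(2): 10 → K
P(15)−I(8): 7 → H
A(0)−S(18): -18≡8 → I
L(11)−C(2): 9 → J
B(1)−I(8): -7≡19 → T
P(15)−S(18): -3≡23 → X
A(0)−C(2): -2≡24 → Y
U(20)−I(8): 12 → M
Z(25)−S(18): 7 → H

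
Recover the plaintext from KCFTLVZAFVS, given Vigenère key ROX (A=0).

Repeat the key across the ciphertext: ROXROXROXRO
K(10)−R(17): -7≡19 → T
C(2)−O(14): -12≡14 → O
F(5)−X(23): -18≡8 → I
T(19)−R(17): 2 → C
L(11)−O(14): -3≡23 → X
V(21)−X(23): -2≡24 → Y
Z(25)−R(17): 8 → I
A(0)−O(14): -14≡12 → M
F(5)−X(23): -18≡8 → I
V(21)−R(17): 4 → E
S(18)−O(14): 4 → E

TOICXYIMIEE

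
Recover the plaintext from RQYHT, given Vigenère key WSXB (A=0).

Repeat the key across the ciphertext: WSXBW
R(17)−W(22): -5≡21 → V
Q(16)−S(18): -2≡24 → Y
Y(24)−X(23): 1 → B
H(7)−B(1): 6 → G
T(19)−W(22): -3≡23 → X

VYBGX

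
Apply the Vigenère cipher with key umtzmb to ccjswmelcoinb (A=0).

wocrinyxvnuov

Repeat the key across the message: umtzmbumtzmbu
c(2)+u(20): 22 → w
c(2)+m(12): 14 → o
j(9)+t(19): 28≡2 → c
s(18)+z(25): 43≡17 → r
w(22)+m(12): 34≡8 → i
m(12)+b(1): 13 → n
e(4)+u(20): 24 → y
l(11)+m(12): 23 → x
c(2)+t(19): 21 → v
o(14)+z(25): 39≡13 → n
i(8)+m(12): 20 → u
n(13)+b(1): 14 → o
b(1)+u(20): 21 → v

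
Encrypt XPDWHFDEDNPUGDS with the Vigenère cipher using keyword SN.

PCVJZSVRVAHHYQK

Repeat the key across the message: SNSNSNSNSNSNSNS
X(23)+S(18): 41≡15 → P
P(15)+N(13): 28≡2 → C
D(3)+S(18): 21 → V
W(22)+N(13): 35≡9 → J
H(7)+S(18): 25 → Z
F(5)+N(13): 18 → S
D(3)+S(18): 21 → V
E(4)+N(13): 17 → R
D(3)+S(18): 21 → V
N(13)+N(13): 26≡0 → A
P(15)+S(18): 33≡7 → H
U(20)+N(13): 33≡7 → H
G(6)+S(18): 24 → Y
D(3)+N(13): 16 → Q
S(18)+S(18): 36≡10 → K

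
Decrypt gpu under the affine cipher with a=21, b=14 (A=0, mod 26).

mfe

The inverse of 21 mod 26 is 5, since 21·5=105≡1. Apply D(y)=5·(y−14) mod 26:
g(6): 5·(6−14)=-40≡12 → m
p(15): 5·(15−14)=5 → f
u(20): 5·(20−14)=30≡4 → e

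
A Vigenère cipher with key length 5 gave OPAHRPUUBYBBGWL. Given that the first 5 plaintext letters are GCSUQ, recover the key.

ININB

Subtract each crib letter from the matching ciphertext letter (mod 26):
O(14)−G(6)=8 → I
P(15)−C(2)=13 → N
A(0)−S(18)=-18≡8 → I
H(7)−U(20)=-13≡13 → N
R(17)−Q(16)=1 → B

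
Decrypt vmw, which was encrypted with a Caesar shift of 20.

v(21): 21−20=1 → b
m(12): 12−20=-8≡18 → s
w(22): 22−20=2 → c

bsc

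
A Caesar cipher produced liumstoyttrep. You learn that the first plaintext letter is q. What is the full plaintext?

qnzrxytdyywju

From the crib: l(11)−q(16)=-5≡21, so the shift is 21.
Subtract 21 from each ciphertext letter:
l(11): 11−21=-10≡16 → q
i(8): 8−21=-13≡13 → n
u(20): 20−21=-1≡25 → z
m(12): 12−21=-9≡17 → r
s(18): 18−21=-3≡23 → x
t(19): 19−21=-2≡24 → y
o(14): 14−21=-7≡19 → t
y(24): 24−21=3 → d
t(19): 19−21=-2≡24 → y
t(19): 19−21=-2≡24 → y
r(17): 17−21=-4≡22 → w
e(4): 4−21=-17≡9 → j
p(15): 15−21=-6≡20 → u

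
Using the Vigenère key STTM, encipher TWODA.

LPHPS

Repeat the key across the message: STTMS
T(19)+S(18): 37≡11 → L
W(22)+T(19): 41≡15 → P
O(14)+T(19): 33≡7 → H
D(3)+M(12): 15 → P
A(0)+S(18): 18 → S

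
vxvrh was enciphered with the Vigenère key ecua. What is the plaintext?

rvbrd

Repeat the key across the ciphertext: ecuae
v(21)−e(4): 17 → r
x(23)−c(2): 21 → v
v(21)−u(20): 1 → b
r(17)−a(0): 17 → r
h(7)−e(4): 3 → d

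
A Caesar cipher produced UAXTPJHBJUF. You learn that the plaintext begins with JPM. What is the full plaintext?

From the crib: U(20)−J(9)=11, so the shift is 11.
Subtract 11 from each ciphertext letter:
U(20): 20−11=9 → J
A(0): 0−11=-11≡15 → P
X(23): 23−11=12 → M
T(19): 19−11=8 → I
P(15): 15−11=4 → E
J(9): 9−11=-2≡24 → Y
H(7): 7−11=-4≡22 → W
B(1): 1−11=-10≡16 → Q
J(9): 9−11=-2≡24 → Y
U(20): 20−11=9 → J
F(5): 5−11=-6≡20 → U

JPMIEYWQYJU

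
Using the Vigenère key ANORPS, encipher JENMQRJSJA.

JRBDFJJFXR

Repeat the key across the message: ANORPSANOR
J(9)+A(0): 9 → J
E(4)+N(13): 17 → R
N(13)+O(14): 27≡1 → B
M(12)+R(17): 29≡3 → D
Q(16)+P(15): 31≡5 → F
R(17)+S(18): 35≡9 → J
J(9)+A(0): 9 → J
S(18)+N(13): 31≡5 → F
J(9)+O(14): 23 → X
A(0)+R(17): 17 → R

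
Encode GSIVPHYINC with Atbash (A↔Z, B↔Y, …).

THREKSBRMX

G(6) → T(19)
S(18) → H(7)
I(8) → R(17)
V(21) → E(4)
P(15) → K(10)
H(7) → S(18)
Y(24) → B(1)
I(8) → R(17)
N(13) → M(12)
C(2) → X(23)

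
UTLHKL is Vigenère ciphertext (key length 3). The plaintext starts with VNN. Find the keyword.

ZGY

Subtract each crib letter from the matching ciphertext letter (mod 26):
U(20)−V(21)=-1≡25 → Z
T(19)−N(13)=6 → G
L(11)−N(13)=-2≡24 → Y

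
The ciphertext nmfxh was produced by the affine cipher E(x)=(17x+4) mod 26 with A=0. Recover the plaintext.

zcxvr

The inverse of 17 mod 26 is 23, since 17·23=391≡1. Apply D(y)=23·(y−4) mod 26:
n(13): 23·(13−4)=207≡25 → z
m(12): 23·(12−4)=184≡2 → c
f(5): 23·(5−4)=23 → x
x(23): 23·(23−4)=437≡21 → v
h(7): 23·(7−4)=69≡17 → r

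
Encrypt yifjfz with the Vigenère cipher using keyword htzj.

Repeat the key across the message: htzjht
y(24)+h(7): 31≡5 → f
i(8)+t(19): 27≡1 → b
f(5)+z(25): 30≡4 → e
j(9)+j(9): 18 → s
f(5)+h(7): 12 → m
z(25)+t(19): 44≡18 → s

fbesms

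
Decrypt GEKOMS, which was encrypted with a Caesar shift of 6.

G(6): 6−6=0 → A
E(4): 4−6=-2≡24 → Y
K(10): 10−6=4 → E
O(14): 14−6=8 → I
M(12): 12−6=6 → G
S(18): 18−6=12 → M

AYEIGM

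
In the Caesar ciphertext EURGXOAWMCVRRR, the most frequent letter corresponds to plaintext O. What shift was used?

3

The most frequent ciphertext letter is R (appears 4 times).
R is position 17; O is position 14.
Shift = 3.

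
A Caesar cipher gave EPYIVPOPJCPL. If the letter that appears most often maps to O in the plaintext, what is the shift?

The most frequent ciphertext letter is P (appears 4 times).
P is position 15; O is position 14.
Shift = 1.

1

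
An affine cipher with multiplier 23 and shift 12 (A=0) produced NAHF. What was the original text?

RETL

The inverse of 23 mod 26 is 17, since 23·17=391≡1. Apply D(y)=17·(y−12) mod 26:
N(13): 17·(13−12)=17 → R
A(0): 17·(0−12)=-204≡4 → E
H(7): 17·(7−12)=-85≡19 → T
F(5): 17·(5−12)=-119≡11 → L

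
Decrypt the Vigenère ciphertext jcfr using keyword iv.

Repeat the key across the ciphertext: iviv
j(9)−i(8): 1 → b
c(2)−v(21): -19≡7 → h
f(5)−i(8): -3≡23 → x
r(17)−v(21): -4≡22 → w

bhxw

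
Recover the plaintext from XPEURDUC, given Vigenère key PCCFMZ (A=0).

INCPFEFA

Repeat the key across the ciphertext: PCCFMZPC
X(23)−P(15): 8 → I
P(15)−C(2): 13 → N
E(4)−C(2): 2 → C
U(20)−F(5): 15 → P
R(17)−M(12): 5 → F
D(3)−Z(25): -22≡4 → E
U(20)−P(15): 5 → F
C(2)−C(2): 0 → A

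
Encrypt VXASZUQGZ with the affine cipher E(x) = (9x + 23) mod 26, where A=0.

EWXDOVLZO

V(21): 9·21+23=212≡4 → E
X(23): 9·23+23=230≡22 → W
A(0): 9·0+23=23 → X
S(18): 9·18+23=185≡3 → D
Z(25): 9·25+23=248≡14 → O
U(20): 9·20+23=203≡21 → V
Q(16): 9·16+23=167≡11 → L
G(6): 9·6+23=77≡25 → Z
Z(25): 9·25+23=248≡14 → O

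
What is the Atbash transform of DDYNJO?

WWBMQL

D(3) → W(22)
D(3) → W(22)
Y(24) → B(1)
N(13) → M(12)
J(9) → Q(16)
O(14) → L(11)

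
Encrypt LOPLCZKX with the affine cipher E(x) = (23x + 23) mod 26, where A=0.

QHEQRATG

L(11): 23·11+23=276≡16 → Q
O(14): 23·14+23=345≡7 → H
P(15): 23·15+23=368≡4 → E
L(11): 23·11+23=276≡16 → Q
C(2): 23·2+23=69≡17 → R
Z(25): 23·25+23=598≡0 → A
K(10): 23·10+23=253≡19 → T
X(23): 23·23+23=552≡6 → G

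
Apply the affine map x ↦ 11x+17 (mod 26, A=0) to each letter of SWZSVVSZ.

HZGHOOHG

S(18): 11·18+17=215≡7 → H
W(22): 11·22+17=259≡25 → Z
Z(25): 11·25+17=292≡6 → G
S(18): 11·18+17=215≡7 → H
V(21): 11·21+17=248≡14 → O
V(21): 11·21+17=248≡14 → O
S(18): 11·18+17=215≡7 → H
Z(25): 11·25+17=292≡6 → G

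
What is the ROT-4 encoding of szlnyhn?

wdprclr

s(18): 18+4=22 → w
z(25): 25+4=29≡3 → d
l(11): 11+4=15 → p
n(13): 13+4=17 → r
y(24): 24+4=28≡2 → c
h(7): 7+4=11 → l
n(13): 13+4=17 → r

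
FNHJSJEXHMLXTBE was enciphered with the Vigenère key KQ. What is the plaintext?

Repeat the key across the ciphertext: KQKQKQKQKQKQKQK
F(5)−K(10): -5≡21 → V
N(13)−Q(16): -3≡23 → X
H(7)−K(10): -3≡23 → X
J(9)−Q(16): -7≡19 → T
S(18)−K(10): 8 → I
J(9)−Q(16): -7≡19 → T
E(4)−K(10): -6≡20 → U
X(23)−Q(16): 7 → H
H(7)−K(10): -3≡23 → X
M(12)−Q(16): -4≡22 → W
L(11)−K(10): 1 → B
X(23)−Q(16): 7 → H
T(19)−K(10): 9 → J
B(1)−Q(16): -15≡11 → L
E(4)−K(10): -6≡20 → U

VXXTITUHXWBHJLU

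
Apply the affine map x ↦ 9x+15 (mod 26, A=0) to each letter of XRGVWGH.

X(23): 9·23+15=222≡14 → O
R(17): 9·17+15=168≡12 → M
G(6): 9·6+15=69≡17 → R
V(21): 9·21+15=204≡22 → W
W(22): 9·22+15=213≡5 → F
G(6): 9·6+15=69≡17 → R
H(7): 9·7+15=78≡0 → A

OMRWFRA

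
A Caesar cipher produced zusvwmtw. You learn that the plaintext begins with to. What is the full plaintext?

tompqgnq

From the crib: z(25)−t(19)=6, so the shift is 6.
Subtract 6 from each ciphertext letter:
z(25): 25−6=19 → t
u(20): 20−6=14 → o
s(18): 18−6=12 → m
v(21): 21−6=15 → p
w(22): 22−6=16 → q
m(12): 12−6=6 → g
t(19): 19−6=13 → n
w(22): 22−6=16 → q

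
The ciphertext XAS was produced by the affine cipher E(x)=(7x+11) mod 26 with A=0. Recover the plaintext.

The inverse of 7 mod 26 is 15, since 7·15=105≡1. Apply D(y)=15·(y−11) mod 26:
X(23): 15·(23−11)=180≡24 → Y
A(0): 15·(0−11)=-165≡17 → R
S(18): 15·(18−11)=105≡1 → B

YRB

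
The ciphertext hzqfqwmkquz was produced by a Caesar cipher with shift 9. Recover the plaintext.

yqhwhndbhlq

h(7): 7−9=-2≡24 → y
z(25): 25−9=16 → q
q(16): 16−9=7 → h
f(5): 5−9=-4≡22 → w
q(16): 16−9=7 → h
w(22): 22−9=13 → n
m(12): 12−9=3 → d
k(10): 10−9=1 → b
q(16): 16−9=7 → h
u(20): 20−9=11 → l
z(25): 25−9=16 → q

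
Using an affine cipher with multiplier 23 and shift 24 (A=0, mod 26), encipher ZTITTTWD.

BTATTTKP

Z(25): 23·25+24=599≡1 → B
T(19): 23·19+24=461≡19 → T
I(8): 23·8+24=208≡0 → A
T(19): 23·19+24=461≡19 → T
T(19): 23·19+24=461≡19 → T
T(19): 23·19+24=461≡19 → T
W(22): 23·22+24=530≡10 → K
D(3): 23·3+24=93≡15 → P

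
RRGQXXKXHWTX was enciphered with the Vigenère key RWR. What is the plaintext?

Repeat the key across the ciphertext: RWRRWRRWRRWR
R(17)−R(17): 0 → A
R(17)−W(22): -5≡21 → V
G(6)−R(17): -11≡15 → P
Q(16)−R(17): -1≡25 → Z
X(23)−W(22): 1 → B
X(23)−R(17): 6 → G
K(10)−R(17): -7≡19 → T
X(23)−W(22): 1 → B
H(7)−R(17): -10≡16 → Q
W(22)−R(17): 5 → F
T(19)−W(22): -3≡23 → X
X(23)−R(17): 6 → G

AVPZBGTBQFXG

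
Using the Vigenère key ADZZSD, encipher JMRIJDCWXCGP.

JPQHBGCZWBYS

Repeat the key across the message: ADZZSDADZZSD
J(9)+A(0): 9 → J
M(12)+D(3): 15 → P
R(17)+Z(25): 42≡16 → Q
I(8)+Z(25): 33≡7 → H
J(9)+S(18): 27≡1 → B
D(3)+D(3): 6 → G
C(2)+A(0): 2 → C
W(22)+D(3): 25 → Z
X(23)+Z(25): 48≡22 → W
C(2)+Z(25): 27≡1 → B
G(6)+S(18): 24 → Y
P(15)+D(3): 18 → S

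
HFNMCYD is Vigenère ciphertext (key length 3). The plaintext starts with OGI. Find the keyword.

TZF

Subtract each crib letter from the matching ciphertext letter (mod 26):
H(7)−O(14)=-7≡19 → T
F(5)−G(6)=-1≡25 → Z
N(13)−I(8)=5 → F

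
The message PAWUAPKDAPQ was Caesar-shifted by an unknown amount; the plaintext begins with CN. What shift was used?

13

From the crib: P(15)−C(2)=13, so the shift is 13.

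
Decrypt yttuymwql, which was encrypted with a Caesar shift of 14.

kffgkyicx

y(24): 24−14=10 → k
t(19): 19−14=5 → f
t(19): 19−14=5 → f
u(20): 20−14=6 → g
y(24): 24−14=10 → k
m(12): 12−14=-2≡24 → y
w(22): 22−14=8 → i
q(16): 16−14=2 → c
l(11): 11−14=-3≡23 → x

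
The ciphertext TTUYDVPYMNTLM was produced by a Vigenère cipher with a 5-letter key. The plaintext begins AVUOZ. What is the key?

TYAKE

Subtract each crib letter from the matching ciphertext letter (mod 26):
T(19)−A(0)=19 → T
T(19)−V(21)=-2≡24 → Y
U(20)−U(20)=0 → A
Y(24)−O(14)=10 → K
D(3)−Z(25)=-22≡4 → E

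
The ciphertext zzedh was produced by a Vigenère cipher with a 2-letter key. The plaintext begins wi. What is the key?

dr

Subtract each crib letter from the matching ciphertext letter (mod 26):
z(25)−w(22)=3 → d
z(25)−i(8)=17 → r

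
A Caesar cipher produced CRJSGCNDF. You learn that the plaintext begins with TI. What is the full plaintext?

TIAJXTEUW

From the crib: C(2)−T(19)=-17≡9, so the shift is 9.
Subtract 9 from each ciphertext letter:
C(2): 2−9=-7≡19 → T
R(17): 17−9=8 → I
J(9): 9−9=0 → A
S(18): 18−9=9 → J
G(6): 6−9=-3≡23 → X
C(2): 2−9=-7≡19 → T
N(13): 13−9=4 → E
D(3): 3−9=-6≡20 → U
F(5): 5−9=-4≡22 → W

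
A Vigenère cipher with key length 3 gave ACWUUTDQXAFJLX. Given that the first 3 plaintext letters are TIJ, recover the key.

HUN

Subtract each crib letter from the matching ciphertext letter (mod 26):
A(0)−T(19)=-19≡7 → H
C(2)−I(8)=-6≡20 → U
W(22)−J(9)=13 → N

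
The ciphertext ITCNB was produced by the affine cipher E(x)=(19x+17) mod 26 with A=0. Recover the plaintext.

FWRIG

The inverse of 19 mod 26 is 11, since 19·11=209≡1. Apply D(y)=11·(y−17) mod 26:
I(8): 11·(8−17)=-99≡5 → F
T(19): 11·(19−17)=22 → W
C(2): 11·(2−17)=-165≡17 → R
N(13): 11·(13−17)=-44≡8 → I
B(1): 11·(1−17)=-176≡6 → G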